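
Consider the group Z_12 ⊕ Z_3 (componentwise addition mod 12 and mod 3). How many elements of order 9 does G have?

0

An element (a,b) has order lcm(ord(a), ord(b)); count pairs with lcm equal to 9.
Enumerating gives 0 such elements.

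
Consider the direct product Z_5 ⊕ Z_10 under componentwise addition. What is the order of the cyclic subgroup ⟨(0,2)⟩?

5

The order of (0,2) in Z_5 × Z_10 is lcm(ord(0) in Z_5, ord(2) in Z_10).
ord(0) = 1 and ord(2) = 5, so |⟨(0,2)⟩| = lcm(1, 5) = 5.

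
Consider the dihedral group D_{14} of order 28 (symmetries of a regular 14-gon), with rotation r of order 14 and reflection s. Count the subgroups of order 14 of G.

3

|G| = 28 and 14 | 28, so subgroups of order 14 are possible by Lagrange.
The subgroups of order 14 are: {e, r, r^2, r^3, r^4, r^5, r^6, r^7, r^8, r^9, r^10, r^11, r^12, r^13}; {e, r^2, r^4, r^6, r^8, r^10, r^12, s, r^2s, r^4s, r^6s, r^8s, r^10s, r^12s}; {e, r^2, r^4, r^6, r^8, r^10, r^12, rs, r^3s, r^5s, r^7s, r^9s, r^11s, r^13s}.
So G has 3 subgroups of order 14.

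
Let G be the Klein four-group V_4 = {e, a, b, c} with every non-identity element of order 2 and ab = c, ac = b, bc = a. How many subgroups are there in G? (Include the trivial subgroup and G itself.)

5

|G| = 4, so by Lagrange every subgroup order divides 4. Divisors: 1, 2, 4.
Subgroups by order — order 1: 1; order 2: 3; order 4: 1.
Total: 1 + 3 + 1 = 5.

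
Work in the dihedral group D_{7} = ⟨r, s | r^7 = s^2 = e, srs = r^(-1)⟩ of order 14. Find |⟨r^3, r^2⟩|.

7

|⟨r^3⟩| = 7 and |⟨r^2⟩| = 7, so |H| is a multiple of lcm(7, 7) = 7 and divides |G| = 14.
Closing under the operation: H = {e, r, r^2, r^3, r^4, r^5, r^6}, so |H| = 7.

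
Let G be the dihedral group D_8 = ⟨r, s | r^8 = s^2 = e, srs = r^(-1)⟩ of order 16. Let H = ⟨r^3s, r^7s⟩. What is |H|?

|⟨r^3s⟩| = 2 and |⟨r^7s⟩| = 2, so |H| is a multiple of lcm(2, 2) = 2 and divides |G| = 16.
Closing under the operation: H = {e, r^4, r^3s, r^7s}, so |H| = 4.

4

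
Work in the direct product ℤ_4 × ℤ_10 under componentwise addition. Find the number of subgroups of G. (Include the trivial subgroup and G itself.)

16

|G| = 40, so by Lagrange every subgroup order divides 40. Divisors: 1, 2, 4, 5, 8, 10, 20, 40.
Subgroups by order — order 1: 1; order 2: 3; order 4: 3; order 5: 1; order 8: 1; order 10: 3; order 20: 3; order 40: 1.
Total: 1 + 3 + 3 + 1 + 1 + 3 + 3 + 1 = 16.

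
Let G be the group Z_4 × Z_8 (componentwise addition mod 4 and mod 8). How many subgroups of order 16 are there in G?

3

|G| = 32 and 16 | 32, so subgroups of order 16 are possible by Lagrange.
The subgroups of order 16 are: {(0,0), (0,1), (0,2), (0,3), (0,4), (0,5), (0,6), (0,7), (2,0), (2,1), (2,2), (2,3), (2,4), (2,5), (2,6), (2,7)}; {(0,0), (0,2), (0,4), (0,6), (1,0), (1,2), (1,4), (1,6), (2,0), (2,2), (2,4), (2,6), (3,0), (3,2), (3,4), (3,6)}; {(0,0), (0,2), (0,4), (0,6), (1,1), (1,3), (1,5), (1,7), (2,0), (2,2), (2,4), (2,6), (3,1), (3,3), (3,5), (3,7)}.
So G has 3 subgroups of order 16.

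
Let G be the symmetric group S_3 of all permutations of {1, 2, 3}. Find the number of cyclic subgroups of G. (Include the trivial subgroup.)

5

Group the elements of G by the cyclic subgroup they generate; each cyclic subgroup of order d accounts for φ(d) elements.
Cyclic subgroups by order — order 1: 1; order 2: 3; order 3: 1.
Total: 5.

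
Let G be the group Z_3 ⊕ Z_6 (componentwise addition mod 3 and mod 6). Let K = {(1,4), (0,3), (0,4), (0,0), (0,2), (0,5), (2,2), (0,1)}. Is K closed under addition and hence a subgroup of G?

No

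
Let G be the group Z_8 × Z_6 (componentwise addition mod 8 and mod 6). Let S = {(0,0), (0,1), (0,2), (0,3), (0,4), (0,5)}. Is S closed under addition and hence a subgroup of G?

Yes

|S| = 6 divides |G| = 48, consistent with Lagrange.
S contains the identity, every element's inverse is in S, and S is closed under +: it is a subgroup.
In fact S = ⟨(0,1)⟩.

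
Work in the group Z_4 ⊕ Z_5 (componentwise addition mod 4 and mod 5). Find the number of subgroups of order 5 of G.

|G| = 20 and 5 | 20, so subgroups of order 5 are possible by Lagrange.
The subgroups of order 5 are: {(0,0), (0,1), (0,2), (0,3), (0,4)}.
So G has 1 subgroup of order 5.

1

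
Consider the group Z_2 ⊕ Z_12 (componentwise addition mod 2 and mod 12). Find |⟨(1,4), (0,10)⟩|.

12

|⟨(1,4)⟩| = 6 and |⟨(0,10)⟩| = 6, so |H| is a multiple of lcm(6, 6) = 6 and divides |G| = 24.
Closing under the operation: H = {(0,0), (0,2), (0,4), (0,6), (0,8), (0,10), (1,0), (1,2), (1,4), (1,6), (1,8), (1,10)}, so |H| = 12.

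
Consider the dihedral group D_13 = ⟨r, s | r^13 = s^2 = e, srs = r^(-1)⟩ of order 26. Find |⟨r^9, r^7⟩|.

13

|⟨r^9⟩| = 13 and |⟨r^7⟩| = 13, so |H| is a multiple of lcm(13, 13) = 13 and divides |G| = 26.
Closing under the operation: H = {e, r, r^2, r^3, r^4, r^5, r^6, r^7, r^8, r^9, r^10, r^11, r^12}, so |H| = 13.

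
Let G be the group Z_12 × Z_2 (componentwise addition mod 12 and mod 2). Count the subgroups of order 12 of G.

3

|G| = 24 and 12 | 24, so subgroups of order 12 are possible by Lagrange.
The subgroups of order 12 are: {(0,0), (0,1), (2,0), (2,1), (4,0), (4,1), (6,0), (6,1), (8,0), (8,1), (10,0), (10,1)}; {(0,0), (1,0), (2,0), (3,0), (4,0), (5,0), (6,0), (7,0), (8,0), (9,0), (10,0), (11,0)}; {(0,0), (1,1), (2,0), (3,1), (4,0), (5,1), (6,0), (7,1), (8,0), (9,1), (10,0), (11,1)}.
So G has 3 subgroups of order 12.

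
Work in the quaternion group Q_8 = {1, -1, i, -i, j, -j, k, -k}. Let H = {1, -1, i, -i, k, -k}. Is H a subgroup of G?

|H| = 6 does not divide |G| = 8, so by Lagrange H is not a subgroup.

No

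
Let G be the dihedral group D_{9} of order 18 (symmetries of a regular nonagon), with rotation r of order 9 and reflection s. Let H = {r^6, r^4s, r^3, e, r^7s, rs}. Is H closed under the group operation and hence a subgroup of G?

|H| = 6 divides |G| = 18, consistent with Lagrange.
H contains the identity, every element's inverse is in H, and H is closed under ·: it is a subgroup.

Yes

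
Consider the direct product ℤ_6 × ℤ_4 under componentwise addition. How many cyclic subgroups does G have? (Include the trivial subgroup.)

12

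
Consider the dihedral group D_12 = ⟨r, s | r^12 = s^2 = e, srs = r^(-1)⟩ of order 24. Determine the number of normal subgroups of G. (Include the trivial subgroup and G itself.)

9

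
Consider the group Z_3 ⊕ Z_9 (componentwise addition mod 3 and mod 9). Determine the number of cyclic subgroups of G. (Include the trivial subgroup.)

8

A cyclic subgroup of order d is generated by each of its φ(d) elements of order d, so the cyclic subgroups of order d number (#elements of order d)/φ(d).
Cyclic subgroups by order — order 1: 1; order 3: 4; order 9: 3.
Total: 8.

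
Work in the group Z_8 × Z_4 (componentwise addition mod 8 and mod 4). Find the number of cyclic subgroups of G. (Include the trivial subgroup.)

14

Group the elements of G by the cyclic subgroup they generate; each cyclic subgroup of order d accounts for φ(d) elements.
Cyclic subgroups by order — order 1: 1; order 2: 3; order 4: 6; order 8: 4.
Total: 14.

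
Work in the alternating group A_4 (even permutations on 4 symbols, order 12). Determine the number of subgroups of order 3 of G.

|G| = 12 and 3 | 12, so subgroups of order 3 are possible by Lagrange.
The subgroups of order 3 are: {e, (1 2 3), (1 3 2)}; {e, (1 2 4), (1 4 2)}; {e, (1 3 4), (1 4 3)}; {e, (2 3 4), (2 4 3)}.
So G has 4 subgroups of order 3.

4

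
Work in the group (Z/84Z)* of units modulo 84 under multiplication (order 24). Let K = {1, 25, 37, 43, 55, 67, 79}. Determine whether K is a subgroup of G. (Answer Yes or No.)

|K| = 7 does not divide |G| = 24, so by Lagrange K is not a subgroup.

No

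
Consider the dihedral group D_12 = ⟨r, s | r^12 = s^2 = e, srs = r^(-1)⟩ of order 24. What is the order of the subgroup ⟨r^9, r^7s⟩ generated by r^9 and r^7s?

8

|⟨r^9⟩| = 4 and |⟨r^7s⟩| = 2, so |H| is a multiple of lcm(4, 2) = 4 and divides |G| = 24.
Closing under the operation: H = {e, r^3, r^6, r^9, rs, r^4s, r^7s, r^10s}, so |H| = 8.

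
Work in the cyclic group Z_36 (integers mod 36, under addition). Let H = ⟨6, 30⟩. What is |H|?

6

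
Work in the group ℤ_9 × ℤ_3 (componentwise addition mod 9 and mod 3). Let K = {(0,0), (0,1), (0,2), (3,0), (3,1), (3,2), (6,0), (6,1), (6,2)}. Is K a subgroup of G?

Yes

|K| = 9 divides |G| = 27, consistent with Lagrange.
K contains the identity, every element's inverse is in K, and K is closed under +: it is a subgroup.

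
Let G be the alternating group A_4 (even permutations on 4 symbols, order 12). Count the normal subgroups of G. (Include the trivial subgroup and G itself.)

3

G has 10 subgroups. Checking conjugation-invariance by order — order 1: 1/1 normal; order 2: 0/3 normal; order 3: 0/4 normal; order 4: 1/1 normal; order 12: 1/1 normal.
Total normal subgroups: 3.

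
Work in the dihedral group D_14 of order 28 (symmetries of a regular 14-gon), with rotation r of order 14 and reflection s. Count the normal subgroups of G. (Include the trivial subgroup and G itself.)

7

G has 28 subgroups. Checking conjugation-invariance by order — order 1: 1/1 normal; order 2: 1/15 normal; order 4: 0/7 normal; order 7: 1/1 normal; order 14: 3/3 normal; order 28: 1/1 normal.
Total normal subgroups: 7.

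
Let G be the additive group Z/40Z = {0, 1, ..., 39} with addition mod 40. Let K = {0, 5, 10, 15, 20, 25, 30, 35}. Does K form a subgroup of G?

|K| = 8 divides |G| = 40, consistent with Lagrange.
K contains the identity, every element's inverse is in K, and K is closed under +: it is a subgroup.
In fact K = ⟨35⟩.

Yes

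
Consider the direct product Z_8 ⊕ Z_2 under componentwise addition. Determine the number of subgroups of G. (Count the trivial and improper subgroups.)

11

|G| = 16, so by Lagrange every subgroup order divides 16. Divisors: 1, 2, 4, 8, 16.
Subgroups by order — order 1: 1; order 2: 3; order 4: 3; order 8: 3; order 16: 1.
Total: 1 + 3 + 3 + 3 + 1 = 11.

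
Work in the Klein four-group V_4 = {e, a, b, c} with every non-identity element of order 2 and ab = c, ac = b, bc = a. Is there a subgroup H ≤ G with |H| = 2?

2 | 4. A subgroup of order 2 is {e, a}.

Yes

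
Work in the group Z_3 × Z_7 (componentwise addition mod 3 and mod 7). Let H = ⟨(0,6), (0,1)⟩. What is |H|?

|⟨(0,6)⟩| = 7 and |⟨(0,1)⟩| = 7, so |H| is a multiple of lcm(7, 7) = 7 and divides |G| = 21.
Closing under the operation: H = {(0,0), (0,1), (0,2), (0,3), (0,4), (0,5), (0,6)}, so |H| = 7.

7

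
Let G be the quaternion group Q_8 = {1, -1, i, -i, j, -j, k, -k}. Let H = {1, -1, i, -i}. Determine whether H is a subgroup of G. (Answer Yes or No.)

Yes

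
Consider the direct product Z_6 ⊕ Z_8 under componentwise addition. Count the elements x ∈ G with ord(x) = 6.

An element (a,b) has order lcm(ord(a), ord(b)); count pairs with lcm equal to 6.
Enumerating gives 6 such elements.

6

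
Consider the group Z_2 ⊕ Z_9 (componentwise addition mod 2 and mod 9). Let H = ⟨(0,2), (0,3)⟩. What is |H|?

|⟨(0,2)⟩| = 9 and |⟨(0,3)⟩| = 3, so |H| is a multiple of lcm(9, 3) = 9 and divides |G| = 18.
Closing under the operation: H = {(0,0), (0,1), (0,2), (0,3), (0,4), (0,5), (0,6), (0,7), (0,8)}, so |H| = 9.

9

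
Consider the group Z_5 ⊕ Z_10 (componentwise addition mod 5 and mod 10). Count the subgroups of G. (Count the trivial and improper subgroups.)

16

|G| = 50, so by Lagrange every subgroup order divides 50. Divisors: 1, 2, 5, 10, 25, 50.
Subgroups by order — order 1: 1; order 2: 1; order 5: 6; order 10: 6; order 25: 1; order 50: 1.
Total: 1 + 1 + 6 + 6 + 1 + 1 = 16.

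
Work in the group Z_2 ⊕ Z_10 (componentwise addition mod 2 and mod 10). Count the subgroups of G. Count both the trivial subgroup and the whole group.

10

|G| = 20, so by Lagrange every subgroup order divides 20. Divisors: 1, 2, 4, 5, 10, 20.
Subgroups by order — order 1: 1; order 2: 3; order 4: 1; order 5: 1; order 10: 3; order 20: 1.
Total: 1 + 3 + 1 + 1 + 3 + 1 = 10.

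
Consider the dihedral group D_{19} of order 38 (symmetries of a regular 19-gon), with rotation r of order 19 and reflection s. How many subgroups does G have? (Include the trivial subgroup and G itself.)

|G| = 38, so by Lagrange every subgroup order divides 38. Divisors: 1, 2, 19, 38.
Subgroups by order — order 1: 1; order 2: 19; order 19: 1; order 38: 1.
Total: 1 + 19 + 1 + 1 = 22.

22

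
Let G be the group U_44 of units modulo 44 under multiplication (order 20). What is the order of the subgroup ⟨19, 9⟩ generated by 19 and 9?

10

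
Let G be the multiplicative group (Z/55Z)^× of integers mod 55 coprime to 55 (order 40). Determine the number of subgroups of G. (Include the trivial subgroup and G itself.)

|G| = 40, so by Lagrange every subgroup order divides 40. Divisors: 1, 2, 4, 5, 8, 10, 20, 40.
Subgroups by order — order 1: 1; order 2: 3; order 4: 3; order 5: 1; order 8: 1; order 10: 3; order 20: 3; order 40: 1.
Total: 1 + 3 + 3 + 1 + 1 + 3 + 3 + 1 = 16.

16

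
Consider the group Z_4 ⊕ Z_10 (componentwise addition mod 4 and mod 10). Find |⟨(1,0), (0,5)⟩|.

|⟨(1,0)⟩| = 4 and |⟨(0,5)⟩| = 2, so |H| is a multiple of lcm(4, 2) = 4 and divides |G| = 40.
Closing under the operation: H = {(0,0), (0,5), (1,0), (1,5), (2,0), (2,5), (3,0), (3,5)}, so |H| = 8.

8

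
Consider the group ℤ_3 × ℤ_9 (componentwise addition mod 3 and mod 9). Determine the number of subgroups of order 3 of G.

4

|G| = 27 and 3 | 27, so subgroups of order 3 are possible by Lagrange.
The subgroups of order 3 are: {(0,0), (0,3), (0,6)}; {(0,0), (1,0), (2,0)}; {(0,0), (1,3), (2,6)}; {(0,0), (1,6), (2,3)}.
So G has 4 subgroups of order 3.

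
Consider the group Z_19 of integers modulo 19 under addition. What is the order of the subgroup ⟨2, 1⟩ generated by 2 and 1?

|⟨2⟩| = 19 and |⟨1⟩| = 19, so |H| is a multiple of lcm(19, 19) = 19 and divides |G| = 19.
Closing {2, 1} under the group operation gives all of G, so |H| = 19.

19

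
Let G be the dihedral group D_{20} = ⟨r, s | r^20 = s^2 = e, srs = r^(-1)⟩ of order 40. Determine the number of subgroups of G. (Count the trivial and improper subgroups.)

|G| = 40, so by Lagrange every subgroup order divides 40. Divisors: 1, 2, 4, 5, 8, 10, 20, 40.
Subgroups by order — order 1: 1; order 2: 21; order 4: 11; order 5: 1; order 8: 5; order 10: 5; order 20: 3; order 40: 1.
Total: 1 + 21 + 11 + 1 + 5 + 5 + 3 + 1 = 48.

48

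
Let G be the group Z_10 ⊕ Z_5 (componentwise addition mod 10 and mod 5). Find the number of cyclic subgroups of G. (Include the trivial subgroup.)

14

Each element a generates a cyclic subgroup ⟨a⟩; distinct elements may generate the same one (a cyclic group of order d has φ(d) generators).
Cyclic subgroups by order — order 1: 1; order 2: 1; order 5: 6; order 10: 6.
Total: 14.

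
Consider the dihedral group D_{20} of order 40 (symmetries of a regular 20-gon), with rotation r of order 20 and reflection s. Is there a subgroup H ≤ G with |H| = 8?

8 | 40. A subgroup of order 8 is {e, r^5, r^10, r^15, s, r^5s, r^10s, r^15s}.

Yes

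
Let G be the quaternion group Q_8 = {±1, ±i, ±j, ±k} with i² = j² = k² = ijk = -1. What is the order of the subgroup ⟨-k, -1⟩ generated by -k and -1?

4

|⟨-k⟩| = 4 and |⟨-1⟩| = 2, so |H| is a multiple of lcm(4, 2) = 4 and divides |G| = 8.
Closing under the operation: H = {1, -1, k, -k}, so |H| = 4.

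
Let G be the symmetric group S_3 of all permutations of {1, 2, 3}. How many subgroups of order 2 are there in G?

3

|G| = 6 and 2 | 6, so subgroups of order 2 are possible by Lagrange.
The subgroups of order 2 are: {e, (1 2)}; {e, (1 3)}; {e, (2 3)}.
So G has 3 subgroups of order 2.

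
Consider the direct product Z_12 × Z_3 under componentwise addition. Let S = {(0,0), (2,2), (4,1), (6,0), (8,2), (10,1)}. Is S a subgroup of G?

|S| = 6 divides |G| = 36, consistent with Lagrange.
S contains the identity, every element's inverse is in S, and S is closed under +: it is a subgroup.
In fact S = ⟨(10,1)⟩.

Yes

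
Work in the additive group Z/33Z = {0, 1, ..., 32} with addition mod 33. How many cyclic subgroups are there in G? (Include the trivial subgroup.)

4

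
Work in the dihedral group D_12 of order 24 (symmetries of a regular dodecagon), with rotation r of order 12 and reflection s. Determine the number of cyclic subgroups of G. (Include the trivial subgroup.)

Group the elements of G by the cyclic subgroup they generate; each cyclic subgroup of order d accounts for φ(d) elements.
Cyclic subgroups by order — order 1: 1; order 2: 13; order 3: 1; order 4: 1; order 6: 1; order 12: 1.
Total: 18.

18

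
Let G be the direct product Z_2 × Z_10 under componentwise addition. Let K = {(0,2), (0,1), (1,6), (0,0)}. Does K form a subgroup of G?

No

(0,1) ∈ K but its inverse (0,9) ∉ K, so K is not a subgroup.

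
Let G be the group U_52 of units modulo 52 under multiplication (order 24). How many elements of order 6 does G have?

The elements of order 6 are: 3, 17, 23, 35, 43, 49.
That's 6.

6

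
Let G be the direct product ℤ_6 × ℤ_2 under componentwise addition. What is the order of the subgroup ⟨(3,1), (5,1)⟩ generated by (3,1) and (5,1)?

6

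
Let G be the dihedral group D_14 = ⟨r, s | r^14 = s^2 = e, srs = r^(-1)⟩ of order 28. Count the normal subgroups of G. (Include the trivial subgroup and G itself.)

7

G has 28 subgroups. Checking conjugation-invariance by order — order 1: 1/1 normal; order 2: 1/15 normal; order 4: 0/7 normal; order 7: 1/1 normal; order 14: 3/3 normal; order 28: 1/1 normal.
Total normal subgroups: 7.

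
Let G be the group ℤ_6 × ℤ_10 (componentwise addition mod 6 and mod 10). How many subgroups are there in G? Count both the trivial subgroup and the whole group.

|G| = 60, so by Lagrange every subgroup order divides 60. Divisors: 1, 2, 3, 4, 5, 6, 10, 12, 15, 20, 30, 60.
Subgroups by order — order 1: 1; order 2: 3; order 3: 1; order 4: 1; order 5: 1; order 6: 3; order 10: 3; order 12: 1; order 15: 1; order 20: 1; order 30: 3; order 60: 1.
Total: 1 + 3 + 1 + 1 + 1 + 3 + 3 + 1 + 1 + 1 + 3 + 1 = 20.

20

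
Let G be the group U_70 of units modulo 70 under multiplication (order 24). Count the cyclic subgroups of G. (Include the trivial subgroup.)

12

Group the elements of G by the cyclic subgroup they generate; each cyclic subgroup of order d accounts for φ(d) elements.
Cyclic subgroups by order — order 1: 1; order 2: 3; order 3: 1; order 4: 2; order 6: 3; order 12: 2.
Total: 12.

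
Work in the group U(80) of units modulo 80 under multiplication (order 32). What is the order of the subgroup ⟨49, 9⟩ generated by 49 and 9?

|⟨49⟩| = 2 and |⟨9⟩| = 2, so |H| is a multiple of lcm(2, 2) = 2 and divides |G| = 32.
Closing under the operation: H = {1, 9, 41, 49}, so |H| = 4.

4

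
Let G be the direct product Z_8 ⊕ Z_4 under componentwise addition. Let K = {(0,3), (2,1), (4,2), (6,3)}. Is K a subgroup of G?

No

The identity (0,0) ∉ K, so K is not a subgroup.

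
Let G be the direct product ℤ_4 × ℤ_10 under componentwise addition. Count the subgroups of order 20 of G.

3

|G| = 40 and 20 | 40, so subgroups of order 20 are possible by Lagrange.
The subgroups of order 20 are: {(0,0), (0,1), (0,2), (0,3), (0,4), (0,5), (0,6), (0,7), (0,8), (0,9), (2,0), (2,1), (2,2), (2,3), (2,4), (2,5), (2,6), (2,7), (2,8), (2,9)}; {(0,0), (0,2), (0,4), (0,6), (0,8), (1,0), (1,2), (1,4), (1,6), (1,8), (2,0), (2,2), (2,4), (2,6), (2,8), (3,0), (3,2), (3,4), (3,6), (3,8)}; {(0,0), (0,2), (0,4), (0,6), (0,8), (1,1), (1,3), (1,5), (1,7), (1,9), (2,0), (2,2), (2,4), (2,6), (2,8), (3,1), (3,3), (3,5), (3,7), (3,9)}.
So G has 3 subgroups of order 20.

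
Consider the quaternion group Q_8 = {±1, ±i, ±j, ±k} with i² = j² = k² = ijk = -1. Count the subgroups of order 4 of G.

3

|G| = 8 and 4 | 8, so subgroups of order 4 are possible by Lagrange.
The subgroups of order 4 are: {1, -1, i, -i}; {1, -1, j, -j}; {1, -1, k, -k}.
So G has 3 subgroups of order 4.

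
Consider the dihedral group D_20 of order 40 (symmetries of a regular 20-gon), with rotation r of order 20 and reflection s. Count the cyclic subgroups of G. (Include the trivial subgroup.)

26

Each element a generates a cyclic subgroup ⟨a⟩; distinct elements may generate the same one (a cyclic group of order d has φ(d) generators).
Cyclic subgroups by order — order 1: 1; order 2: 21; order 4: 1; order 5: 1; order 10: 1; order 20: 1.
Total: 26.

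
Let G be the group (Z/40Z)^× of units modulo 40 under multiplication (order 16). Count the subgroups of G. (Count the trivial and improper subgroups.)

27

|G| = 16, so by Lagrange every subgroup order divides 16. Divisors: 1, 2, 4, 8, 16.
Subgroups by order — order 1: 1; order 2: 7; order 4: 11; order 8: 7; order 16: 1.
Total: 1 + 7 + 11 + 7 + 1 = 27.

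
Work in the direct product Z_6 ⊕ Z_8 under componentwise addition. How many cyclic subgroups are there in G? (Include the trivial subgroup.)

16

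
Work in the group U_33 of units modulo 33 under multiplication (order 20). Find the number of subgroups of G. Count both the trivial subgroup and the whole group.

10

|G| = 20, so by Lagrange every subgroup order divides 20. Divisors: 1, 2, 4, 5, 10, 20.
Subgroups by order — order 1: 1; order 2: 3; order 4: 1; order 5: 1; order 10: 3; order 20: 1.
Total: 1 + 3 + 1 + 1 + 3 + 1 = 10.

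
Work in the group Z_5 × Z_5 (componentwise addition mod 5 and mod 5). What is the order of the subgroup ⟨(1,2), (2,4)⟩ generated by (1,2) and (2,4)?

5

|⟨(1,2)⟩| = 5 and |⟨(2,4)⟩| = 5, so |H| is a multiple of lcm(5, 5) = 5 and divides |G| = 25.
Closing under the operation: H = {(0,0), (1,2), (2,4), (3,1), (4,3)}, so |H| = 5.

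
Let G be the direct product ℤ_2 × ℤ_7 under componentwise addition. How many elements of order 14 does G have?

An element (a,b) has order lcm(ord(a), ord(b)); count pairs with lcm equal to 14.
Enumerating gives 6 such elements.

6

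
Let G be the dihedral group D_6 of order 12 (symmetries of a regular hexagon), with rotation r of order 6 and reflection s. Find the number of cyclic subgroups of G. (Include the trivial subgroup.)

10

Each element a generates a cyclic subgroup ⟨a⟩; distinct elements may generate the same one (a cyclic group of order d has φ(d) generators).
Cyclic subgroups by order — order 1: 1; order 2: 7; order 3: 1; order 6: 1.
Total: 10.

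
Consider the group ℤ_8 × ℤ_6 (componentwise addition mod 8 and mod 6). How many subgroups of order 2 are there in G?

|G| = 48 and 2 | 48, so subgroups of order 2 are possible by Lagrange.
The subgroups of order 2 are: {(0,0), (0,3)}; {(0,0), (4,0)}; {(0,0), (4,3)}.
So G has 3 subgroups of order 2.

3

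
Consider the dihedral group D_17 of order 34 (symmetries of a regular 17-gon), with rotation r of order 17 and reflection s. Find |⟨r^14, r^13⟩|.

17

|⟨r^14⟩| = 17 and |⟨r^13⟩| = 17, so |H| is a multiple of lcm(17, 17) = 17 and divides |G| = 34.
Closing under the operation: H = {e, r, r^2, r^3, r^4, r^5, r^6, r^7, r^8, r^9, r^10, r^11, r^12, r^13, r^14, r^15, r^16}, so |H| = 17.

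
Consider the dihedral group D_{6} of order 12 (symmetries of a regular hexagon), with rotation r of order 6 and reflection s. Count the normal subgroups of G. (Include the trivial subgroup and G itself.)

7

G has 16 subgroups. Checking conjugation-invariance by order — order 1: 1/1 normal; order 2: 1/7 normal; order 3: 1/1 normal; order 4: 0/3 normal; order 6: 3/3 normal; order 12: 1/1 normal.
Total normal subgroups: 7.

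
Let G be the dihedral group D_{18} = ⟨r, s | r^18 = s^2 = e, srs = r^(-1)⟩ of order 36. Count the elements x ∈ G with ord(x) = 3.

2

The elements of order 3 are: r^6, r^12.
That's 2.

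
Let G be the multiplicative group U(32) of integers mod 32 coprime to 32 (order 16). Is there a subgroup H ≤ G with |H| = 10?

No

10 does not divide |G| = 16, so by Lagrange no subgroup of order 10 exists.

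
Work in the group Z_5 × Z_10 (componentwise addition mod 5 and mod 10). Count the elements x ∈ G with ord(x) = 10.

An element (a,b) has order lcm(ord(a), ord(b)); count pairs with lcm equal to 10.
Enumerating gives 24 such elements.

24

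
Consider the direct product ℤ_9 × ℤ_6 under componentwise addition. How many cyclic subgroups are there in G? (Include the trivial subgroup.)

16

A cyclic subgroup of order d is generated by each of its φ(d) elements of order d, so the cyclic subgroups of order d number (#elements of order d)/φ(d).
Cyclic subgroups by order — order 1: 1; order 2: 1; order 3: 4; order 6: 4; order 9: 3; order 18: 3.
Total: 16.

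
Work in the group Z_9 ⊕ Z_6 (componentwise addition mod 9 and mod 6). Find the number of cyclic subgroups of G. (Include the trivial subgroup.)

16

Each element a generates a cyclic subgroup ⟨a⟩; distinct elements may generate the same one (a cyclic group of order d has φ(d) generators).
Cyclic subgroups by order — order 1: 1; order 2: 1; order 3: 4; order 6: 4; order 9: 3; order 18: 3.
Total: 16.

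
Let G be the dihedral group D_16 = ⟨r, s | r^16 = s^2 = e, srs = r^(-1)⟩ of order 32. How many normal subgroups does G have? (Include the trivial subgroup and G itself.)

G has 36 subgroups. Checking conjugation-invariance by order — order 1: 1/1 normal; order 2: 1/17 normal; order 4: 1/9 normal; order 8: 1/5 normal; order 16: 3/3 normal; order 32: 1/1 normal.
Total normal subgroups: 8.

8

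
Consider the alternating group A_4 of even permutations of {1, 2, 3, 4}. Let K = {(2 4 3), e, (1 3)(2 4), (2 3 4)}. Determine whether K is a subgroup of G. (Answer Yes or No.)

No

Closure fails: (2 4 3) ∘ (1 3)(2 4) = (1 2 3) ∉ K. So K is not a subgroup.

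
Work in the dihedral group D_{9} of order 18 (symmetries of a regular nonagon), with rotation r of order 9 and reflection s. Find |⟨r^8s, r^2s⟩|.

6

|⟨r^8s⟩| = 2 and |⟨r^2s⟩| = 2, so |H| is a multiple of lcm(2, 2) = 2 and divides |G| = 18.
Closing under the operation: H = {e, r^3, r^6, r^2s, r^5s, r^8s}, so |H| = 6.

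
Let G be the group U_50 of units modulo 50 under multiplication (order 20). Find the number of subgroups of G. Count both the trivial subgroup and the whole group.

|G| = 20, so by Lagrange every subgroup order divides 20. Divisors: 1, 2, 4, 5, 10, 20.
Subgroups by order — order 1: 1; order 2: 1; order 4: 1; order 5: 1; order 10: 1; order 20: 1.
Total: 1 + 1 + 1 + 1 + 1 + 1 = 6.

6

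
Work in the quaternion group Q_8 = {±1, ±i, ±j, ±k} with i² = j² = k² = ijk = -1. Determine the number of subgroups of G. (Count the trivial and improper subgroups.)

6

|G| = 8, so by Lagrange every subgroup order divides 8. Divisors: 1, 2, 4, 8.
Subgroups by order — order 1: 1; order 2: 1; order 4: 3; order 8: 1.
Total: 1 + 1 + 3 + 1 = 6.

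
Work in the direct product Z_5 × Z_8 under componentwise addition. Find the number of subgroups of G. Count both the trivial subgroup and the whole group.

|G| = 40, so by Lagrange every subgroup order divides 40. Divisors: 1, 2, 4, 5, 8, 10, 20, 40.
Subgroups by order — order 1: 1; order 2: 1; order 4: 1; order 5: 1; order 8: 1; order 10: 1; order 20: 1; order 40: 1.
Total: 1 + 1 + 1 + 1 + 1 + 1 + 1 + 1 = 8.

8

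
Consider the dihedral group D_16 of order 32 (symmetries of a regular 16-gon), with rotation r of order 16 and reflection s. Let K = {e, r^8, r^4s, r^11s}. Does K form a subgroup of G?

No

Closure fails: r^11s · r^4s = r^7 ∉ K. So K is not a subgroup.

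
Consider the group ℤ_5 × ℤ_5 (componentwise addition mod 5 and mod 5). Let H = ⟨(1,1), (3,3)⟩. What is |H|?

5

|⟨(1,1)⟩| = 5 and |⟨(3,3)⟩| = 5, so |H| is a multiple of lcm(5, 5) = 5 and divides |G| = 25.
Closing under the operation: H = {(0,0), (1,1), (2,2), (3,3), (4,4)}, so |H| = 5.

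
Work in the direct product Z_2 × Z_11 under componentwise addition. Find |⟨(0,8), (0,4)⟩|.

|⟨(0,8)⟩| = 11 and |⟨(0,4)⟩| = 11, so |H| is a multiple of lcm(11, 11) = 11 and divides |G| = 22.
Closing under the operation: H = {(0,0), (0,1), (0,2), (0,3), (0,4), (0,5), (0,6), (0,7), (0,8), (0,9), (0,10)}, so |H| = 11.

11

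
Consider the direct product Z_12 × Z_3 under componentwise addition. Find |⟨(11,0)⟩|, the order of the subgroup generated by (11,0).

The order of (11,0) in Z_12 × Z_3 is lcm(ord(11) in Z_12, ord(0) in Z_3).
ord(11) = 12 and ord(0) = 1, so |⟨(11,0)⟩| = lcm(12, 1) = 12.

12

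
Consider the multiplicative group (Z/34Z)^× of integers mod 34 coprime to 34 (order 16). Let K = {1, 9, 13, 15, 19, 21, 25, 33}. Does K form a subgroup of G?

Yes

|K| = 8 divides |G| = 16, consistent with Lagrange.
K contains the identity, every element's inverse is in K, and K is closed under ·: it is a subgroup.
In fact K = ⟨9⟩.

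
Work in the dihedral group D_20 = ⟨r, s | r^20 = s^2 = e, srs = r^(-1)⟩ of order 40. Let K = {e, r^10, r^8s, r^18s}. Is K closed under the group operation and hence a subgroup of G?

Yes

|K| = 4 divides |G| = 40, consistent with Lagrange.
K contains the identity, every element's inverse is in K, and K is closed under ·: it is a subgroup.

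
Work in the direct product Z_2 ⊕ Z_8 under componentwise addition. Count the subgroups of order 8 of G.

|G| = 16 and 8 | 16, so subgroups of order 8 are possible by Lagrange.
The subgroups of order 8 are: {(0,0), (0,1), (0,2), (0,3), (0,4), (0,5), (0,6), (0,7)}; {(0,0), (0,2), (0,4), (0,6), (1,0), (1,2), (1,4), (1,6)}; {(0,0), (0,2), (0,4), (0,6), (1,1), (1,3), (1,5), (1,7)}.
So G has 3 subgroups of order 8.

3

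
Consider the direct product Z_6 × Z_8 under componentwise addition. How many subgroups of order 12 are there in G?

3

|G| = 48 and 12 | 48, so subgroups of order 12 are possible by Lagrange.
The subgroups of order 12 are: {(0,0), (0,2), (0,4), (0,6), (2,0), (2,2), (2,4), (2,6), (4,0), (4,2), (4,4), (4,6)}; {(0,0), (0,4), (1,0), (1,4), (2,0), (2,4), (3,0), (3,4), (4,0), (4,4), (5,0), (5,4)}; {(0,0), (0,4), (1,2), (1,6), (2,0), (2,4), (3,2), (3,6), (4,0), (4,4), (5,2), (5,6)}.
So G has 3 subgroups of order 12.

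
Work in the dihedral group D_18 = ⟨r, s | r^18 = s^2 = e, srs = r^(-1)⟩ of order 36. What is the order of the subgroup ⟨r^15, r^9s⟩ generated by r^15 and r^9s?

12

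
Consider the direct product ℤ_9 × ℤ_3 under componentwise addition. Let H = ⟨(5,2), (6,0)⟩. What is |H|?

9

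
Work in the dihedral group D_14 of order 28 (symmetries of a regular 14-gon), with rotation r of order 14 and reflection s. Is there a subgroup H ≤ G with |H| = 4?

4 | 28. A subgroup of order 4 is {e, r^7, r^3s, r^10s}.

Yes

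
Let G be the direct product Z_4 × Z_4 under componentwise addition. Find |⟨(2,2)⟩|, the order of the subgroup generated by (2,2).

The order of (2,2) in Z_4 × Z_4 is lcm(ord(2) in Z_4, ord(2) in Z_4).
ord(2) = 2 and ord(2) = 2, so |⟨(2,2)⟩| = lcm(2, 2) = 2.

2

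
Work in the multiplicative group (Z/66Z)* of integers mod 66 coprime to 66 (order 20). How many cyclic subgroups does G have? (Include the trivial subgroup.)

Group the elements of G by the cyclic subgroup they generate; each cyclic subgroup of order d accounts for φ(d) elements.
Cyclic subgroups by order — order 1: 1; order 2: 3; order 5: 1; order 10: 3.
Total: 8.

8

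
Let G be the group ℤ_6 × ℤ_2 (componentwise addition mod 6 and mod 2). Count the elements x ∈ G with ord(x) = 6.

An element (a,b) has order lcm(ord(a), ord(b)); count pairs with lcm equal to 6.
Enumerating gives 6 such elements.

6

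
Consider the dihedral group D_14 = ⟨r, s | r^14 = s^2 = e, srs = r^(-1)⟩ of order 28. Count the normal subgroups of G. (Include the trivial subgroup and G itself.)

G has 28 subgroups. Checking conjugation-invariance by order — order 1: 1/1 normal; order 2: 1/15 normal; order 4: 0/7 normal; order 7: 1/1 normal; order 14: 3/3 normal; order 28: 1/1 normal.
Total normal subgroups: 7.

7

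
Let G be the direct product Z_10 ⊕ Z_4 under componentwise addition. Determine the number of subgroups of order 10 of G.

3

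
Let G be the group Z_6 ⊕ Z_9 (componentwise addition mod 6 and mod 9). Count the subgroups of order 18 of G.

|G| = 54 and 18 | 54, so subgroups of order 18 are possible by Lagrange.
The subgroups of order 18 are: {(0,0), (0,1), (0,2), (0,3), (0,4), (0,5), (0,6), (0,7), (0,8), (3,0), (3,1), (3,2), (3,3), (3,4), (3,5), (3,6), (3,7), (3,8)}; {(0,0), (0,3), (0,6), (1,0), (1,3), (1,6), (2,0), (2,3), (2,6), (3,0), (3,3), (3,6), (4,0), (4,3), (4,6), (5,0), (5,3), (5,6)}; {(0,0), (0,3), (0,6), (1,1), (1,4), (1,7), (2,2), (2,5), (2,8), (3,0), (3,3), (3,6), (4,1), (4,4), (4,7), (5,2), (5,5), (5,8)}; {(0,0), (0,3), (0,6), (1,2), (1,5), (1,8), (2,1), (2,4), (2,7), (3,0), (3,3), (3,6), (4,2), (4,5), (4,8), (5,1), (5,4), (5,7)}.
So G has 4 subgroups of order 18.

4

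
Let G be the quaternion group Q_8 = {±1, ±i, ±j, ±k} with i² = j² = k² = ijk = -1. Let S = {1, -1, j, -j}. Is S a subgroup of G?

Yes

|S| = 4 divides |G| = 8, consistent with Lagrange.
S contains the identity, every element's inverse is in S, and S is closed under ·: it is a subgroup.
In fact S = ⟨j⟩.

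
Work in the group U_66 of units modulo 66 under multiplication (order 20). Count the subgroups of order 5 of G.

1

|G| = 20 and 5 | 20, so subgroups of order 5 are possible by Lagrange.
The subgroups of order 5 are: {1, 25, 31, 37, 49}.
So G has 1 subgroup of order 5.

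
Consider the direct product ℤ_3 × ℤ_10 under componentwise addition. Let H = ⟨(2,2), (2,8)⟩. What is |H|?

|⟨(2,2)⟩| = 15 and |⟨(2,8)⟩| = 15, so |H| is a multiple of lcm(15, 15) = 15 and divides |G| = 30.
Closing under the operation: H = {(0,0), (0,2), (0,4), (0,6), (0,8), (1,0), (1,2), (1,4), (1,6), (1,8), (2,0), (2,2), (2,4), (2,6), (2,8)}, so |H| = 15.

15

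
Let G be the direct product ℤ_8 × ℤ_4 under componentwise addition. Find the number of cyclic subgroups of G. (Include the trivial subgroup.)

14

A cyclic subgroup of order d is generated by each of its φ(d) elements of order d, so the cyclic subgroups of order d number (#elements of order d)/φ(d).
Cyclic subgroups by order — order 1: 1; order 2: 3; order 4: 6; order 8: 4.
Total: 14.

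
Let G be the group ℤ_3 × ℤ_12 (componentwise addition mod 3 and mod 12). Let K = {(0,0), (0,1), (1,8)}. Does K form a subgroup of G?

No

(0,1) ∈ K but its inverse (0,11) ∉ K, so K is not a subgroup.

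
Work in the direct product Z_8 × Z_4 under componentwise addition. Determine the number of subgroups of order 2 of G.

|G| = 32 and 2 | 32, so subgroups of order 2 are possible by Lagrange.
The subgroups of order 2 are: {(0,0), (0,2)}; {(0,0), (4,0)}; {(0,0), (4,2)}.
So G has 3 subgroups of order 2.

3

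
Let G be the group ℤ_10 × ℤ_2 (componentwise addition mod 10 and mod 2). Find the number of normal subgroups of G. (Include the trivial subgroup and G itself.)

G is abelian, so every subgroup is normal.
G has 10 subgroups in total, hence 10 normal subgroups.

10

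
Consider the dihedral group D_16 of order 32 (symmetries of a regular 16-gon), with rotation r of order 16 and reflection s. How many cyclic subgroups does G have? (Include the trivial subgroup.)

21

Each element a generates a cyclic subgroup ⟨a⟩; distinct elements may generate the same one (a cyclic group of order d has φ(d) generators).
Cyclic subgroups by order — order 1: 1; order 2: 17; order 4: 1; order 8: 1; order 16: 1.
Total: 21.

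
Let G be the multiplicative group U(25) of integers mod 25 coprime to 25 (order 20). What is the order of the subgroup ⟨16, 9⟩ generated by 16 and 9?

10

|⟨16⟩| = 5 and |⟨9⟩| = 10, so |H| is a multiple of lcm(5, 10) = 10 and divides |G| = 20.
Closing under the operation: H = {1, 4, 6, 9, 11, 14, 16, 19, 21, 24}, so |H| = 10.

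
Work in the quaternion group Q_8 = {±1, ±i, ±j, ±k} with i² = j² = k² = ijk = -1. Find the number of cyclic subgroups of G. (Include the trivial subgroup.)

5

Group the elements of G by the cyclic subgroup they generate; each cyclic subgroup of order d accounts for φ(d) elements.
Cyclic subgroups by order — order 1: 1; order 2: 1; order 4: 3.
Total: 5.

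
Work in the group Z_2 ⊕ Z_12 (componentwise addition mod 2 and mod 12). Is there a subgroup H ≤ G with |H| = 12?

12 | 24. A subgroup of order 12 is {(0,0), (0,1), (0,2), (0,3), (0,4), (0,5), (0,6), (0,7), (0,8), (0,9), (0,10), (0,11)}.

Yes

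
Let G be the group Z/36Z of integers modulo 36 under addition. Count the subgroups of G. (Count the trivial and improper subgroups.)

9

A cyclic group of order 36 has exactly one subgroup for each divisor of 36.
Divisors of 36: 1, 2, 3, 4, 6, 9, 12, 18, 36.
So Z/36Z has 9 subgroups.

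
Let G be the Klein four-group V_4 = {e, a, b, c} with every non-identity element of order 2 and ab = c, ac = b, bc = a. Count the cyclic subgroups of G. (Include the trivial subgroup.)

4

Group the elements of G by the cyclic subgroup they generate; each cyclic subgroup of order d accounts for φ(d) elements.
Cyclic subgroups by order — order 1: 1; order 2: 3.
Total: 4.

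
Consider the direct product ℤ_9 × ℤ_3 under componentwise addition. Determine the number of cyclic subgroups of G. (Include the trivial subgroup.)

Each element a generates a cyclic subgroup ⟨a⟩; distinct elements may generate the same one (a cyclic group of order d has φ(d) generators).
Cyclic subgroups by order — order 1: 1; order 3: 4; order 9: 3.
Total: 8.

8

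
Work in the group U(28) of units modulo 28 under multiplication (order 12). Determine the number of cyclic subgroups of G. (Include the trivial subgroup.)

8

Group the elements of G by the cyclic subgroup they generate; each cyclic subgroup of order d accounts for φ(d) elements.
Cyclic subgroups by order — order 1: 1; order 2: 3; order 3: 1; order 6: 3.
Total: 8.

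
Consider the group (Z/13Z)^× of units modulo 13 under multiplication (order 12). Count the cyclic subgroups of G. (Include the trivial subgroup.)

A cyclic subgroup of order d is generated by each of its φ(d) elements of order d, so the cyclic subgroups of order d number (#elements of order d)/φ(d).
Cyclic subgroups by order — order 1: 1; order 2: 1; order 3: 1; order 4: 1; order 6: 1; order 12: 1.
Total: 6.

6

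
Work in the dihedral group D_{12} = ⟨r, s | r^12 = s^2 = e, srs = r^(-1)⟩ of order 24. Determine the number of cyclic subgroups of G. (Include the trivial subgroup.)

18

Each element a generates a cyclic subgroup ⟨a⟩; distinct elements may generate the same one (a cyclic group of order d has φ(d) generators).
Cyclic subgroups by order — order 1: 1; order 2: 13; order 3: 1; order 4: 1; order 6: 1; order 12: 1.
Total: 18.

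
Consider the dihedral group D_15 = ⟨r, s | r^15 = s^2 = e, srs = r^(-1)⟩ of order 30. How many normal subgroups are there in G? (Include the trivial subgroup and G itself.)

G has 28 subgroups. Checking conjugation-invariance by order — order 1: 1/1 normal; order 2: 0/15 normal; order 3: 1/1 normal; order 5: 1/1 normal; order 6: 0/5 normal; order 10: 0/3 normal; order 15: 1/1 normal; order 30: 1/1 normal.
Total normal subgroups: 5.

5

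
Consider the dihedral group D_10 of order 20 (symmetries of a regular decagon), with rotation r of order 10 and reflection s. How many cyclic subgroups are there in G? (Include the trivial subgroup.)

14

A cyclic subgroup of order d is generated by each of its φ(d) elements of order d, so the cyclic subgroups of order d number (#elements of order d)/φ(d).
Cyclic subgroups by order — order 1: 1; order 2: 11; order 5: 1; order 10: 1.
Total: 14.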